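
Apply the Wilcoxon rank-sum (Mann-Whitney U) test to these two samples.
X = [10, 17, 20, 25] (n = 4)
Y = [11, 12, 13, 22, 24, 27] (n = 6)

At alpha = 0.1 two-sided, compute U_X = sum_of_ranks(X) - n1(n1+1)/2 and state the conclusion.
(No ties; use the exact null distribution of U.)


Step 1: Combine and sort all 10 observations; assign midranks.
sorted (value, group): (10,X), (11,Y), (12,Y), (13,Y), (17,X), (20,X), (22,Y), (24,Y), (25,X), (27,Y)
ranks: 10->1, 11->2, 12->3, 13->4, 17->5, 20->6, 22->7, 24->8, 25->9, 27->10
Step 2: Rank sum for X: R1 = 1 + 5 + 6 + 9 = 21.
Step 3: U_X = R1 - n1(n1+1)/2 = 21 - 4*5/2 = 21 - 10 = 11.
       U_Y = n1*n2 - U_X = 24 - 11 = 13.
Step 4: No ties, so the exact null distribution of U (based on enumerating the C(10,4) = 210 equally likely rank assignments) gives the two-sided p-value.
Step 5: p-value = 0.914286; compare to alpha = 0.1. fail to reject H0.

U_X = 11, p = 0.914286, fail to reject H0 at alpha = 0.1.


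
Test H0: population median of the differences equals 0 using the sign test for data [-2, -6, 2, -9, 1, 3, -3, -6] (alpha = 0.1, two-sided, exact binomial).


Step 1: Discard zero differences. Original n = 8; n_eff = number of nonzero differences = 8.
Nonzero differences (with sign): -2, -6, +2, -9, +1, +3, -3, -6
Step 2: Count signs: positive = 3, negative = 5.
Step 3: Under H0: P(positive) = 0.5, so the number of positives S ~ Bin(8, 0.5).
Step 4: Two-sided exact p-value = sum of Bin(8,0.5) probabilities at or below the observed probability = 0.726562.
Step 5: alpha = 0.1. fail to reject H0.

n_eff = 8, pos = 3, neg = 5, p = 0.726562, fail to reject H0.


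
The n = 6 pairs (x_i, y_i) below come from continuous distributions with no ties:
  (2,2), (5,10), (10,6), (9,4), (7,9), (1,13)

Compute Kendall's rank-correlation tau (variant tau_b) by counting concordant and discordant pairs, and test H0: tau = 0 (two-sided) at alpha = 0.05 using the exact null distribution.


Step 1: Enumerate the 15 unordered pairs (i,j) with i<j and classify each by sign(x_j-x_i) * sign(y_j-y_i).
  (1,2):dx=+3,dy=+8->C; (1,3):dx=+8,dy=+4->C; (1,4):dx=+7,dy=+2->C; (1,5):dx=+5,dy=+7->C
  (1,6):dx=-1,dy=+11->D; (2,3):dx=+5,dy=-4->D; (2,4):dx=+4,dy=-6->D; (2,5):dx=+2,dy=-1->D
  (2,6):dx=-4,dy=+3->D; (3,4):dx=-1,dy=-2->C; (3,5):dx=-3,dy=+3->D; (3,6):dx=-9,dy=+7->D
  (4,5):dx=-2,dy=+5->D; (4,6):dx=-8,dy=+9->D; (5,6):dx=-6,dy=+4->D
Step 2: C = 5, D = 10, total pairs = 15.
Step 3: tau = (C - D)/(n(n-1)/2) = (5 - 10)/15 = -0.333333.
Step 4: Exact two-sided p-value (enumerate n! = 720 permutations of y under H0): p = 0.469444.
Step 5: alpha = 0.05. fail to reject H0.

tau_b = -0.3333 (C=5, D=10), p = 0.469444, fail to reject H0.


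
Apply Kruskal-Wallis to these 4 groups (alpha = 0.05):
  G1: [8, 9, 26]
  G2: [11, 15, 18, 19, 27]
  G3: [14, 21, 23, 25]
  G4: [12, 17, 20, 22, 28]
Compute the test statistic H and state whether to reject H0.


Step 1: Combine all N = 17 observations and assign midranks.
sorted (value, group, rank): (8,G1,1), (9,G1,2), (11,G2,3), (12,G4,4), (14,G3,5), (15,G2,6), (17,G4,7), (18,G2,8), (19,G2,9), (20,G4,10), (21,G3,11), (22,G4,12), (23,G3,13), (25,G3,14), (26,G1,15), (27,G2,16), (28,G4,17)
Step 2: Sum ranks within each group.
R_1 = 18 (n_1 = 3)
R_2 = 42 (n_2 = 5)
R_3 = 43 (n_3 = 4)
R_4 = 50 (n_4 = 5)
Step 3: H = 12/(N(N+1)) * sum(R_i^2/n_i) - 3(N+1)
     = 12/(17*18) * (18^2/3 + 42^2/5 + 43^2/4 + 50^2/5) - 3*18
     = 0.039216 * 1423.05 - 54
     = 1.805882.
Step 4: No ties, so H is used without correction.
Step 5: Under H0, H ~ chi^2(3); p-value = 0.613656.
Step 6: alpha = 0.05. fail to reject H0.

H = 1.8059, df = 3, p = 0.613656, fail to reject H0.


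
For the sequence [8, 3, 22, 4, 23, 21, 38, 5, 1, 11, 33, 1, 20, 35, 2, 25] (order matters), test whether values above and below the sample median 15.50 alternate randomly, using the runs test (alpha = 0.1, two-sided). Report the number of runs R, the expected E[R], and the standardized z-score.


Step 1: Compute median = 15.50; label A = above, B = below.
Labels in order: BBABAAABBBABAABA  (n_A = 8, n_B = 8)
Step 2: Count runs R = 10.
Step 3: Under H0 (random ordering), E[R] = 2*n_A*n_B/(n_A+n_B) + 1 = 2*8*8/16 + 1 = 9.0000.
        Var[R] = 2*n_A*n_B*(2*n_A*n_B - n_A - n_B) / ((n_A+n_B)^2 * (n_A+n_B-1)) = 14336/3840 = 3.7333.
        SD[R] = 1.9322.
Step 4: Continuity-corrected z = (R - 0.5 - E[R]) / SD[R] = (10 - 0.5 - 9.0000) / 1.9322 = 0.2588.
Step 5: Two-sided p-value via normal approximation = 2*(1 - Phi(|z|)) = 0.795809.
Step 6: alpha = 0.1. fail to reject H0.

R = 10, z = 0.2588, p = 0.795809, fail to reject H0.


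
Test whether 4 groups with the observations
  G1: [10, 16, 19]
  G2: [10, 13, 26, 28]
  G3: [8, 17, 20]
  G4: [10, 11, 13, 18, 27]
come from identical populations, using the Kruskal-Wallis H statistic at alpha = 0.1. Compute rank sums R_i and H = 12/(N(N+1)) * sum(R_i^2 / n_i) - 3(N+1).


Step 1: Combine all N = 15 observations and assign midranks.
sorted (value, group, rank): (8,G3,1), (10,G1,3), (10,G2,3), (10,G4,3), (11,G4,5), (13,G2,6.5), (13,G4,6.5), (16,G1,8), (17,G3,9), (18,G4,10), (19,G1,11), (20,G3,12), (26,G2,13), (27,G4,14), (28,G2,15)
Step 2: Sum ranks within each group.
R_1 = 22 (n_1 = 3)
R_2 = 37.5 (n_2 = 4)
R_3 = 22 (n_3 = 3)
R_4 = 38.5 (n_4 = 5)
Step 3: H = 12/(N(N+1)) * sum(R_i^2/n_i) - 3(N+1)
     = 12/(15*16) * (22^2/3 + 37.5^2/4 + 22^2/3 + 38.5^2/5) - 3*16
     = 0.050000 * 970.679 - 48
     = 0.533958.
Step 4: Ties present; correction factor C = 1 - 30/(15^3 - 15) = 0.991071. Corrected H = 0.533958 / 0.991071 = 0.538769.
Step 5: Under H0, H ~ chi^2(3); p-value = 0.910295.
Step 6: alpha = 0.1. fail to reject H0.

H = 0.5388, df = 3, p = 0.910295, fail to reject H0.


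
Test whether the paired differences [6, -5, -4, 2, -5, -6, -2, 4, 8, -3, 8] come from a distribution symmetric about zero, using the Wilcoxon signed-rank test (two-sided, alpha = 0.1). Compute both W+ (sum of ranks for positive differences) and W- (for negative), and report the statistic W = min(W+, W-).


Step 1: Drop any zero differences (none here) and take |d_i|.
|d| = [6, 5, 4, 2, 5, 6, 2, 4, 8, 3, 8]
Step 2: Midrank |d_i| (ties get averaged ranks).
ranks: |6|->8.5, |5|->6.5, |4|->4.5, |2|->1.5, |5|->6.5, |6|->8.5, |2|->1.5, |4|->4.5, |8|->10.5, |3|->3, |8|->10.5
Step 3: Attach original signs; sum ranks with positive sign and with negative sign.
W+ = 8.5 + 1.5 + 4.5 + 10.5 + 10.5 = 35.5
W- = 6.5 + 4.5 + 6.5 + 8.5 + 1.5 + 3 = 30.5
(Check: W+ + W- = 66 should equal n(n+1)/2 = 66.)
Step 4: Test statistic W = min(W+, W-) = 30.5.
Step 5: Ties in |d|, so use the tie-corrected normal approximation.
        E[W] = n(n+1)/4 = 11*12/4 = 33.
        Tie groups: |d|=2 (t=2), |d|=4 (t=2), |d|=5 (t=2), |d|=6 (t=2), |d|=8 (t=2); sum(t^3 - t) = 30.
        Var[W] = n(n+1)(2n+1)/24 - sum(t^3-t)/48 = 3036/24 - 30/48 = 125.875.
        z = (W - E[W]) / sqrt(Var[W]) = (30.5 - 33) / 11.2194 = -0.2228.
        Two-sided p = 2*Phi(z) = 0.823669.
Step 6: alpha = 0.1. fail to reject H0.

W+ = 35.5, W- = 30.5, W = min = 30.5, p = 0.823669, fail to reject H0.


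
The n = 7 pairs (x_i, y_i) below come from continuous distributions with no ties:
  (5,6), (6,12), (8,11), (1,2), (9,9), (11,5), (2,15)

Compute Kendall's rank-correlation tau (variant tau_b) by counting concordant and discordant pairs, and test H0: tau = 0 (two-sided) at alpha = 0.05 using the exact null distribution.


Step 1: Enumerate the 21 unordered pairs (i,j) with i<j and classify each by sign(x_j-x_i) * sign(y_j-y_i).
  (1,2):dx=+1,dy=+6->C; (1,3):dx=+3,dy=+5->C; (1,4):dx=-4,dy=-4->C; (1,5):dx=+4,dy=+3->C
  (1,6):dx=+6,dy=-1->D; (1,7):dx=-3,dy=+9->D; (2,3):dx=+2,dy=-1->D; (2,4):dx=-5,dy=-10->C
  (2,5):dx=+3,dy=-3->D; (2,6):dx=+5,dy=-7->D; (2,7):dx=-4,dy=+3->D; (3,4):dx=-7,dy=-9->C
  (3,5):dx=+1,dy=-2->D; (3,6):dx=+3,dy=-6->D; (3,7):dx=-6,dy=+4->D; (4,5):dx=+8,dy=+7->C
  (4,6):dx=+10,dy=+3->C; (4,7):dx=+1,dy=+13->C; (5,6):dx=+2,dy=-4->D; (5,7):dx=-7,dy=+6->D
  (6,7):dx=-9,dy=+10->D
Step 2: C = 9, D = 12, total pairs = 21.
Step 3: tau = (C - D)/(n(n-1)/2) = (9 - 12)/21 = -0.142857.
Step 4: Exact two-sided p-value (enumerate n! = 5040 permutations of y under H0): p = 0.772619.
Step 5: alpha = 0.05. fail to reject H0.

tau_b = -0.1429 (C=9, D=12), p = 0.772619, fail to reject H0.


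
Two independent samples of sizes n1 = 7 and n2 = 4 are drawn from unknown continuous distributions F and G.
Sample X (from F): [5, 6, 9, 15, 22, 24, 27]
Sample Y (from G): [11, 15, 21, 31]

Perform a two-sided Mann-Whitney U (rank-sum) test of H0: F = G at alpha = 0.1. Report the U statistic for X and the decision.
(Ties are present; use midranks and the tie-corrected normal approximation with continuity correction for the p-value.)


Step 1: Combine and sort all 11 observations; assign midranks.
sorted (value, group): (5,X), (6,X), (9,X), (11,Y), (15,X), (15,Y), (21,Y), (22,X), (24,X), (27,X), (31,Y)
ranks: 5->1, 6->2, 9->3, 11->4, 15->5.5, 15->5.5, 21->7, 22->8, 24->9, 27->10, 31->11
Step 2: Rank sum for X: R1 = 1 + 2 + 3 + 5.5 + 8 + 9 + 10 = 38.5.
Step 3: U_X = R1 - n1(n1+1)/2 = 38.5 - 7*8/2 = 38.5 - 28 = 10.5.
       U_Y = n1*n2 - U_X = 28 - 10.5 = 17.5.
Step 4: Ties are present, so use the tie-corrected normal approximation (with continuity correction) for the p-value.
Step 5: p-value = 0.569872; compare to alpha = 0.1. fail to reject H0.

U_X = 10.5, p = 0.569872, fail to reject H0 at alpha = 0.1.


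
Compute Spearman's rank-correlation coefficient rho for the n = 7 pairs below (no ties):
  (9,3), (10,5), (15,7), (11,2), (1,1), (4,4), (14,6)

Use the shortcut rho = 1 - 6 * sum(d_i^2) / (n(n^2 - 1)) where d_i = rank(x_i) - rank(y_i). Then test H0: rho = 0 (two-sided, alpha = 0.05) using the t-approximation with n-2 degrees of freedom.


Step 1: Rank x and y separately (midranks; no ties here).
rank(x): 9->3, 10->4, 15->7, 11->5, 1->1, 4->2, 14->6
rank(y): 3->3, 5->5, 7->7, 2->2, 1->1, 4->4, 6->6
Step 2: d_i = R_x(i) - R_y(i); compute d_i^2.
  (3-3)^2=0, (4-5)^2=1, (7-7)^2=0, (5-2)^2=9, (1-1)^2=0, (2-4)^2=4, (6-6)^2=0
sum(d^2) = 14.
Step 3: rho = 1 - 6*14 / (7*(7^2 - 1)) = 1 - 84/336 = 0.750000.
Step 4: Under H0, t = rho * sqrt((n-2)/(1-rho^2)) = 2.5355 ~ t(5).
Step 5: Two-sided p-value from the t-distribution with 5 df = 0.052181.
Step 6: alpha = 0.05. fail to reject H0.

rho = 0.7500, p = 0.052181, fail to reject H0 at alpha = 0.05.


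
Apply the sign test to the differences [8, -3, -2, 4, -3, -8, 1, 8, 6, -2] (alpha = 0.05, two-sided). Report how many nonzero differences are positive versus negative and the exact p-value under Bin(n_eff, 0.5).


Step 1: Discard zero differences. Original n = 10; n_eff = number of nonzero differences = 10.
Nonzero differences (with sign): +8, -3, -2, +4, -3, -8, +1, +8, +6, -2
Step 2: Count signs: positive = 5, negative = 5.
Step 3: Under H0: P(positive) = 0.5, so the number of positives S ~ Bin(10, 0.5).
Step 4: Two-sided exact p-value = sum of Bin(10,0.5) probabilities at or below the observed probability = 1.000000.
Step 5: alpha = 0.05. fail to reject H0.

n_eff = 10, pos = 5, neg = 5, p = 1.000000, fail to reject H0.


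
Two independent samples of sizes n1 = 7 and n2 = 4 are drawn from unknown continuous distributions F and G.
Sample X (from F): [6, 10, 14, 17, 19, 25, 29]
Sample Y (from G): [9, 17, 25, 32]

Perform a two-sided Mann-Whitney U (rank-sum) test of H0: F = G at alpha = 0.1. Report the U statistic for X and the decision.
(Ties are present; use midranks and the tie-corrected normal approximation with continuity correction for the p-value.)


Step 1: Combine and sort all 11 observations; assign midranks.
sorted (value, group): (6,X), (9,Y), (10,X), (14,X), (17,X), (17,Y), (19,X), (25,X), (25,Y), (29,X), (32,Y)
ranks: 6->1, 9->2, 10->3, 14->4, 17->5.5, 17->5.5, 19->7, 25->8.5, 25->8.5, 29->10, 32->11
Step 2: Rank sum for X: R1 = 1 + 3 + 4 + 5.5 + 7 + 8.5 + 10 = 39.
Step 3: U_X = R1 - n1(n1+1)/2 = 39 - 7*8/2 = 39 - 28 = 11.
       U_Y = n1*n2 - U_X = 28 - 11 = 17.
Step 4: Ties are present, so use the tie-corrected normal approximation (with continuity correction) for the p-value.
Step 5: p-value = 0.635059; compare to alpha = 0.1. fail to reject H0.

U_X = 11, p = 0.635059, fail to reject H0 at alpha = 0.1.


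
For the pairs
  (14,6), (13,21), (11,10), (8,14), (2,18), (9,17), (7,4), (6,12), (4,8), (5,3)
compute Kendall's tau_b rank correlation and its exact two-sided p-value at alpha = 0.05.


Step 1: Enumerate the 45 unordered pairs (i,j) with i<j and classify each by sign(x_j-x_i) * sign(y_j-y_i).
  (1,2):dx=-1,dy=+15->D; (1,3):dx=-3,dy=+4->D; (1,4):dx=-6,dy=+8->D; (1,5):dx=-12,dy=+12->D
  (1,6):dx=-5,dy=+11->D; (1,7):dx=-7,dy=-2->C; (1,8):dx=-8,dy=+6->D; (1,9):dx=-10,dy=+2->D
  (1,10):dx=-9,dy=-3->C; (2,3):dx=-2,dy=-11->C; (2,4):dx=-5,dy=-7->C; (2,5):dx=-11,dy=-3->C
  (2,6):dx=-4,dy=-4->C; (2,7):dx=-6,dy=-17->C; (2,8):dx=-7,dy=-9->C; (2,9):dx=-9,dy=-13->C
  (2,10):dx=-8,dy=-18->C; (3,4):dx=-3,dy=+4->D; (3,5):dx=-9,dy=+8->D; (3,6):dx=-2,dy=+7->D
  (3,7):dx=-4,dy=-6->C; (3,8):dx=-5,dy=+2->D; (3,9):dx=-7,dy=-2->C; (3,10):dx=-6,dy=-7->C
  (4,5):dx=-6,dy=+4->D; (4,6):dx=+1,dy=+3->C; (4,7):dx=-1,dy=-10->C; (4,8):dx=-2,dy=-2->C
  (4,9):dx=-4,dy=-6->C; (4,10):dx=-3,dy=-11->C; (5,6):dx=+7,dy=-1->D; (5,7):dx=+5,dy=-14->D
  (5,8):dx=+4,dy=-6->D; (5,9):dx=+2,dy=-10->D; (5,10):dx=+3,dy=-15->D; (6,7):dx=-2,dy=-13->C
  (6,8):dx=-3,dy=-5->C; (6,9):dx=-5,dy=-9->C; (6,10):dx=-4,dy=-14->C; (7,8):dx=-1,dy=+8->D
  (7,9):dx=-3,dy=+4->D; (7,10):dx=-2,dy=-1->C; (8,9):dx=-2,dy=-4->C; (8,10):dx=-1,dy=-9->C
  (9,10):dx=+1,dy=-5->D
Step 2: C = 25, D = 20, total pairs = 45.
Step 3: tau = (C - D)/(n(n-1)/2) = (25 - 20)/45 = 0.111111.
Step 4: Exact two-sided p-value (enumerate n! = 3628800 permutations of y under H0): p = 0.727490.
Step 5: alpha = 0.05. fail to reject H0.

tau_b = 0.1111 (C=25, D=20), p = 0.727490, fail to reject H0.


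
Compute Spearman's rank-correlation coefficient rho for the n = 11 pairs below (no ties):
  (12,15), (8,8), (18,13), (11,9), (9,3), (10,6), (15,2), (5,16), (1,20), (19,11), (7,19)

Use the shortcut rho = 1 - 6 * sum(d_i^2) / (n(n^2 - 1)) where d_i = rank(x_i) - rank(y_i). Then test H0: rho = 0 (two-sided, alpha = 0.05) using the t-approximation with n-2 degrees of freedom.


Step 1: Rank x and y separately (midranks; no ties here).
rank(x): 12->8, 8->4, 18->10, 11->7, 9->5, 10->6, 15->9, 5->2, 1->1, 19->11, 7->3
rank(y): 15->8, 8->4, 13->7, 9->5, 3->2, 6->3, 2->1, 16->9, 20->11, 11->6, 19->10
Step 2: d_i = R_x(i) - R_y(i); compute d_i^2.
  (8-8)^2=0, (4-4)^2=0, (10-7)^2=9, (7-5)^2=4, (5-2)^2=9, (6-3)^2=9, (9-1)^2=64, (2-9)^2=49, (1-11)^2=100, (11-6)^2=25, (3-10)^2=49
sum(d^2) = 318.
Step 3: rho = 1 - 6*318 / (11*(11^2 - 1)) = 1 - 1908/1320 = -0.445455.
Step 4: Under H0, t = rho * sqrt((n-2)/(1-rho^2)) = -1.4926 ~ t(9).
Step 5: Two-sided p-value from the t-distribution with 9 df = 0.169733.
Step 6: alpha = 0.05. fail to reject H0.

rho = -0.4455, p = 0.169733, fail to reject H0 at alpha = 0.05.


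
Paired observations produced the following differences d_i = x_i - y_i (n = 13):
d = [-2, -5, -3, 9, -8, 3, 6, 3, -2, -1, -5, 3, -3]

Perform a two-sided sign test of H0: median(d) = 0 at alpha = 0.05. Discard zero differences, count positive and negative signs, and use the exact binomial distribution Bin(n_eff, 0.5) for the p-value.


Step 1: Discard zero differences. Original n = 13; n_eff = number of nonzero differences = 13.
Nonzero differences (with sign): -2, -5, -3, +9, -8, +3, +6, +3, -2, -1, -5, +3, -3
Step 2: Count signs: positive = 5, negative = 8.
Step 3: Under H0: P(positive) = 0.5, so the number of positives S ~ Bin(13, 0.5).
Step 4: Two-sided exact p-value = sum of Bin(13,0.5) probabilities at or below the observed probability = 0.581055.
Step 5: alpha = 0.05. fail to reject H0.

n_eff = 13, pos = 5, neg = 8, p = 0.581055, fail to reject H0.


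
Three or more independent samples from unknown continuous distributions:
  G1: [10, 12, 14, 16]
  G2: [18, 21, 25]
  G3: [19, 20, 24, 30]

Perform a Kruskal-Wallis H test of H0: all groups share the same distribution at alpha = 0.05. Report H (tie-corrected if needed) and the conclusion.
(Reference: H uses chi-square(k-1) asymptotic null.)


Step 1: Combine all N = 11 observations and assign midranks.
sorted (value, group, rank): (10,G1,1), (12,G1,2), (14,G1,3), (16,G1,4), (18,G2,5), (19,G3,6), (20,G3,7), (21,G2,8), (24,G3,9), (25,G2,10), (30,G3,11)
Step 2: Sum ranks within each group.
R_1 = 10 (n_1 = 4)
R_2 = 23 (n_2 = 3)
R_3 = 33 (n_3 = 4)
Step 3: H = 12/(N(N+1)) * sum(R_i^2/n_i) - 3(N+1)
     = 12/(11*12) * (10^2/4 + 23^2/3 + 33^2/4) - 3*12
     = 0.090909 * 473.583 - 36
     = 7.053030.
Step 4: No ties, so H is used without correction.
Step 5: Under H0, H ~ chi^2(2); p-value = 0.029407.
Step 6: alpha = 0.05. reject H0.

H = 7.0530, df = 2, p = 0.029407, reject H0.


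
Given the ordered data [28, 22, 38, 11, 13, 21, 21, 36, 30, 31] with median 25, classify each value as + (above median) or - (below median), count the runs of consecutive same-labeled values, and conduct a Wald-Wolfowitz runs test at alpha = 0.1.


Step 1: Compute median = 25; label A = above, B = below.
Labels in order: ABABBBBAAA  (n_A = 5, n_B = 5)
Step 2: Count runs R = 5.
Step 3: Under H0 (random ordering), E[R] = 2*n_A*n_B/(n_A+n_B) + 1 = 2*5*5/10 + 1 = 6.0000.
        Var[R] = 2*n_A*n_B*(2*n_A*n_B - n_A - n_B) / ((n_A+n_B)^2 * (n_A+n_B-1)) = 2000/900 = 2.2222.
        SD[R] = 1.4907.
Step 4: Continuity-corrected z = (R + 0.5 - E[R]) / SD[R] = (5 + 0.5 - 6.0000) / 1.4907 = -0.3354.
Step 5: Two-sided p-value via normal approximation = 2*(1 - Phi(|z|)) = 0.737316.
Step 6: alpha = 0.1. fail to reject H0.

R = 5, z = -0.3354, p = 0.737316, fail to reject H0.


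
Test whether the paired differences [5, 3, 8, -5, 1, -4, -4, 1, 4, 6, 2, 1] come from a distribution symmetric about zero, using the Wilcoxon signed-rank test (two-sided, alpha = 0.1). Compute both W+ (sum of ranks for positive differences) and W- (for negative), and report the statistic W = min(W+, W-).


Step 1: Drop any zero differences (none here) and take |d_i|.
|d| = [5, 3, 8, 5, 1, 4, 4, 1, 4, 6, 2, 1]
Step 2: Midrank |d_i| (ties get averaged ranks).
ranks: |5|->9.5, |3|->5, |8|->12, |5|->9.5, |1|->2, |4|->7, |4|->7, |1|->2, |4|->7, |6|->11, |2|->4, |1|->2
Step 3: Attach original signs; sum ranks with positive sign and with negative sign.
W+ = 9.5 + 5 + 12 + 2 + 2 + 7 + 11 + 4 + 2 = 54.5
W- = 9.5 + 7 + 7 = 23.5
(Check: W+ + W- = 78 should equal n(n+1)/2 = 78.)
Step 4: Test statistic W = min(W+, W-) = 23.5.
Step 5: Ties in |d|, so use the tie-corrected normal approximation.
        E[W] = n(n+1)/4 = 12*13/4 = 39.
        Tie groups: |d|=1 (t=3), |d|=4 (t=3), |d|=5 (t=2); sum(t^3 - t) = 54.
        Var[W] = n(n+1)(2n+1)/24 - sum(t^3-t)/48 = 3900/24 - 54/48 = 161.375.
        z = (W - E[W]) / sqrt(Var[W]) = (23.5 - 39) / 12.7033 = -1.2202.
        Two-sided p = 2*Phi(z) = 0.222408.
Step 6: alpha = 0.1. fail to reject H0.

W+ = 54.5, W- = 23.5, W = min = 23.5, p = 0.222408, fail to reject H0.


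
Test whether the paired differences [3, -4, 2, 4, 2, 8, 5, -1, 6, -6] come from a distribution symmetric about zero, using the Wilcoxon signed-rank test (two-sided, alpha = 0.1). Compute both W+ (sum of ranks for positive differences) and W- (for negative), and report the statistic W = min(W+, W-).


Step 1: Drop any zero differences (none here) and take |d_i|.
|d| = [3, 4, 2, 4, 2, 8, 5, 1, 6, 6]
Step 2: Midrank |d_i| (ties get averaged ranks).
ranks: |3|->4, |4|->5.5, |2|->2.5, |4|->5.5, |2|->2.5, |8|->10, |5|->7, |1|->1, |6|->8.5, |6|->8.5
Step 3: Attach original signs; sum ranks with positive sign and with negative sign.
W+ = 4 + 2.5 + 5.5 + 2.5 + 10 + 7 + 8.5 = 40
W- = 5.5 + 1 + 8.5 = 15
(Check: W+ + W- = 55 should equal n(n+1)/2 = 55.)
Step 4: Test statistic W = min(W+, W-) = 15.
Step 5: Ties in |d|, so use the tie-corrected normal approximation.
        E[W] = n(n+1)/4 = 10*11/4 = 27.5.
        Tie groups: |d|=2 (t=2), |d|=4 (t=2), |d|=6 (t=2); sum(t^3 - t) = 18.
        Var[W] = n(n+1)(2n+1)/24 - sum(t^3-t)/48 = 2310/24 - 18/48 = 95.875.
        z = (W - E[W]) / sqrt(Var[W]) = (15 - 27.5) / 9.7916 = -1.2766.
        Two-sided p = 2*Phi(z) = 0.201741.
Step 6: alpha = 0.1. fail to reject H0.

W+ = 40, W- = 15, W = min = 15, p = 0.201741, fail to reject H0.


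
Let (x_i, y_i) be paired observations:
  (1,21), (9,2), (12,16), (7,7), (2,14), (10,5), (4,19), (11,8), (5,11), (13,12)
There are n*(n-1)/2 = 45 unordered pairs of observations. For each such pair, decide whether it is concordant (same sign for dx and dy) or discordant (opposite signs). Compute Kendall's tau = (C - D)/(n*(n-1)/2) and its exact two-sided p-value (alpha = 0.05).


Step 1: Enumerate the 45 unordered pairs (i,j) with i<j and classify each by sign(x_j-x_i) * sign(y_j-y_i).
  (1,2):dx=+8,dy=-19->D; (1,3):dx=+11,dy=-5->D; (1,4):dx=+6,dy=-14->D; (1,5):dx=+1,dy=-7->D
  (1,6):dx=+9,dy=-16->D; (1,7):dx=+3,dy=-2->D; (1,8):dx=+10,dy=-13->D; (1,9):dx=+4,dy=-10->D
  (1,10):dx=+12,dy=-9->D; (2,3):dx=+3,dy=+14->C; (2,4):dx=-2,dy=+5->D; (2,5):dx=-7,dy=+12->D
  (2,6):dx=+1,dy=+3->C; (2,7):dx=-5,dy=+17->D; (2,8):dx=+2,dy=+6->C; (2,9):dx=-4,dy=+9->D
  (2,10):dx=+4,dy=+10->C; (3,4):dx=-5,dy=-9->C; (3,5):dx=-10,dy=-2->C; (3,6):dx=-2,dy=-11->C
  (3,7):dx=-8,dy=+3->D; (3,8):dx=-1,dy=-8->C; (3,9):dx=-7,dy=-5->C; (3,10):dx=+1,dy=-4->D
  (4,5):dx=-5,dy=+7->D; (4,6):dx=+3,dy=-2->D; (4,7):dx=-3,dy=+12->D; (4,8):dx=+4,dy=+1->C
  (4,9):dx=-2,dy=+4->D; (4,10):dx=+6,dy=+5->C; (5,6):dx=+8,dy=-9->D; (5,7):dx=+2,dy=+5->C
  (5,8):dx=+9,dy=-6->D; (5,9):dx=+3,dy=-3->D; (5,10):dx=+11,dy=-2->D; (6,7):dx=-6,dy=+14->D
  (6,8):dx=+1,dy=+3->C; (6,9):dx=-5,dy=+6->D; (6,10):dx=+3,dy=+7->C; (7,8):dx=+7,dy=-11->D
  (7,9):dx=+1,dy=-8->D; (7,10):dx=+9,dy=-7->D; (8,9):dx=-6,dy=+3->D; (8,10):dx=+2,dy=+4->C
  (9,10):dx=+8,dy=+1->C
Step 2: C = 16, D = 29, total pairs = 45.
Step 3: tau = (C - D)/(n(n-1)/2) = (16 - 29)/45 = -0.288889.
Step 4: Exact two-sided p-value (enumerate n! = 3628800 permutations of y under H0): p = 0.291248.
Step 5: alpha = 0.05. fail to reject H0.

tau_b = -0.2889 (C=16, D=29), p = 0.291248, fail to reject H0.


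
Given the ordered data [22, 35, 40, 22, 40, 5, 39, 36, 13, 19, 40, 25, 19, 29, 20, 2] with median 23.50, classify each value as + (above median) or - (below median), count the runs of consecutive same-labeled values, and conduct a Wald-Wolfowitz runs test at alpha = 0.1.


Step 1: Compute median = 23.50; label A = above, B = below.
Labels in order: BAABABAABBAABABB  (n_A = 8, n_B = 8)
Step 2: Count runs R = 11.
Step 3: Under H0 (random ordering), E[R] = 2*n_A*n_B/(n_A+n_B) + 1 = 2*8*8/16 + 1 = 9.0000.
        Var[R] = 2*n_A*n_B*(2*n_A*n_B - n_A - n_B) / ((n_A+n_B)^2 * (n_A+n_B-1)) = 14336/3840 = 3.7333.
        SD[R] = 1.9322.
Step 4: Continuity-corrected z = (R - 0.5 - E[R]) / SD[R] = (11 - 0.5 - 9.0000) / 1.9322 = 0.7763.
Step 5: Two-sided p-value via normal approximation = 2*(1 - Phi(|z|)) = 0.437558.
Step 6: alpha = 0.1. fail to reject H0.

R = 11, z = 0.7763, p = 0.437558, fail to reject H0.


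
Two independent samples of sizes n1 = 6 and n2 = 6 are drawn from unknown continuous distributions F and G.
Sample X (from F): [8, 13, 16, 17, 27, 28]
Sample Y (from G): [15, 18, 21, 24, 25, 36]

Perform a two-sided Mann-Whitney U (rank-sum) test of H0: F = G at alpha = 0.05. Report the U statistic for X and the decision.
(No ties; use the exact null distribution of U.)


Step 1: Combine and sort all 12 observations; assign midranks.
sorted (value, group): (8,X), (13,X), (15,Y), (16,X), (17,X), (18,Y), (21,Y), (24,Y), (25,Y), (27,X), (28,X), (36,Y)
ranks: 8->1, 13->2, 15->3, 16->4, 17->5, 18->6, 21->7, 24->8, 25->9, 27->10, 28->11, 36->12
Step 2: Rank sum for X: R1 = 1 + 2 + 4 + 5 + 10 + 11 = 33.
Step 3: U_X = R1 - n1(n1+1)/2 = 33 - 6*7/2 = 33 - 21 = 12.
       U_Y = n1*n2 - U_X = 36 - 12 = 24.
Step 4: No ties, so the exact null distribution of U (based on enumerating the C(12,6) = 924 equally likely rank assignments) gives the two-sided p-value.
Step 5: p-value = 0.393939; compare to alpha = 0.05. fail to reject H0.

U_X = 12, p = 0.393939, fail to reject H0 at alpha = 0.05.


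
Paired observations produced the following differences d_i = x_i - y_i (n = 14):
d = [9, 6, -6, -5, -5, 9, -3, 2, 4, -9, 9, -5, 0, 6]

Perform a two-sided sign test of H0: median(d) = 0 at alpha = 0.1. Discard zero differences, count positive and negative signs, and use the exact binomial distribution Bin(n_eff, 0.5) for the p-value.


Step 1: Discard zero differences. Original n = 14; n_eff = number of nonzero differences = 13.
Nonzero differences (with sign): +9, +6, -6, -5, -5, +9, -3, +2, +4, -9, +9, -5, +6
Step 2: Count signs: positive = 7, negative = 6.
Step 3: Under H0: P(positive) = 0.5, so the number of positives S ~ Bin(13, 0.5).
Step 4: Two-sided exact p-value = sum of Bin(13,0.5) probabilities at or below the observed probability = 1.000000.
Step 5: alpha = 0.1. fail to reject H0.

n_eff = 13, pos = 7, neg = 6, p = 1.000000, fail to reject H0.


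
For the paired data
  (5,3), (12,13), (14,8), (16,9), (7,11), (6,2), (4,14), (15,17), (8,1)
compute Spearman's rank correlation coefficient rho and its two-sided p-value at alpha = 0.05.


Step 1: Rank x and y separately (midranks; no ties here).
rank(x): 5->2, 12->6, 14->7, 16->9, 7->4, 6->3, 4->1, 15->8, 8->5
rank(y): 3->3, 13->7, 8->4, 9->5, 11->6, 2->2, 14->8, 17->9, 1->1
Step 2: d_i = R_x(i) - R_y(i); compute d_i^2.
  (2-3)^2=1, (6-7)^2=1, (7-4)^2=9, (9-5)^2=16, (4-6)^2=4, (3-2)^2=1, (1-8)^2=49, (8-9)^2=1, (5-1)^2=16
sum(d^2) = 98.
Step 3: rho = 1 - 6*98 / (9*(9^2 - 1)) = 1 - 588/720 = 0.183333.
Step 4: Under H0, t = rho * sqrt((n-2)/(1-rho^2)) = 0.4934 ~ t(7).
Step 5: Two-sided p-value from the t-distribution with 7 df = 0.636820.
Step 6: alpha = 0.05. fail to reject H0.

rho = 0.1833, p = 0.636820, fail to reject H0 at alpha = 0.05.


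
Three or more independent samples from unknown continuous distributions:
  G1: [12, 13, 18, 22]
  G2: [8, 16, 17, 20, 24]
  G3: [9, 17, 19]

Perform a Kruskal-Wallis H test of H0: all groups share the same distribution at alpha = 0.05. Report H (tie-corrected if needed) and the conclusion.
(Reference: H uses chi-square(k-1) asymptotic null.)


Step 1: Combine all N = 12 observations and assign midranks.
sorted (value, group, rank): (8,G2,1), (9,G3,2), (12,G1,3), (13,G1,4), (16,G2,5), (17,G2,6.5), (17,G3,6.5), (18,G1,8), (19,G3,9), (20,G2,10), (22,G1,11), (24,G2,12)
Step 2: Sum ranks within each group.
R_1 = 26 (n_1 = 4)
R_2 = 34.5 (n_2 = 5)
R_3 = 17.5 (n_3 = 3)
Step 3: H = 12/(N(N+1)) * sum(R_i^2/n_i) - 3(N+1)
     = 12/(12*13) * (26^2/4 + 34.5^2/5 + 17.5^2/3) - 3*13
     = 0.076923 * 509.133 - 39
     = 0.164103.
Step 4: Ties present; correction factor C = 1 - 6/(12^3 - 12) = 0.996503. Corrected H = 0.164103 / 0.996503 = 0.164678.
Step 5: Under H0, H ~ chi^2(2); p-value = 0.920960.
Step 6: alpha = 0.05. fail to reject H0.

H = 0.1647, df = 2, p = 0.920960, fail to reject H0.


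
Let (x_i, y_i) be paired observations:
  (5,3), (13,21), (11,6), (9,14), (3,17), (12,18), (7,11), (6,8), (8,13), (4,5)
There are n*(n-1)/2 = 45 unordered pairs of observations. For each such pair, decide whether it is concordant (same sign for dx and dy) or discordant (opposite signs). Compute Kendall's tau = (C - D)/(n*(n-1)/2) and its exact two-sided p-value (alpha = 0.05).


Step 1: Enumerate the 45 unordered pairs (i,j) with i<j and classify each by sign(x_j-x_i) * sign(y_j-y_i).
  (1,2):dx=+8,dy=+18->C; (1,3):dx=+6,dy=+3->C; (1,4):dx=+4,dy=+11->C; (1,5):dx=-2,dy=+14->D
  (1,6):dx=+7,dy=+15->C; (1,7):dx=+2,dy=+8->C; (1,8):dx=+1,dy=+5->C; (1,9):dx=+3,dy=+10->C
  (1,10):dx=-1,dy=+2->D; (2,3):dx=-2,dy=-15->C; (2,4):dx=-4,dy=-7->C; (2,5):dx=-10,dy=-4->C
  (2,6):dx=-1,dy=-3->C; (2,7):dx=-6,dy=-10->C; (2,8):dx=-7,dy=-13->C; (2,9):dx=-5,dy=-8->C
  (2,10):dx=-9,dy=-16->C; (3,4):dx=-2,dy=+8->D; (3,5):dx=-8,dy=+11->D; (3,6):dx=+1,dy=+12->C
  (3,7):dx=-4,dy=+5->D; (3,8):dx=-5,dy=+2->D; (3,9):dx=-3,dy=+7->D; (3,10):dx=-7,dy=-1->C
  (4,5):dx=-6,dy=+3->D; (4,6):dx=+3,dy=+4->C; (4,7):dx=-2,dy=-3->C; (4,8):dx=-3,dy=-6->C
  (4,9):dx=-1,dy=-1->C; (4,10):dx=-5,dy=-9->C; (5,6):dx=+9,dy=+1->C; (5,7):dx=+4,dy=-6->D
  (5,8):dx=+3,dy=-9->D; (5,9):dx=+5,dy=-4->D; (5,10):dx=+1,dy=-12->D; (6,7):dx=-5,dy=-7->C
  (6,8):dx=-6,dy=-10->C; (6,9):dx=-4,dy=-5->C; (6,10):dx=-8,dy=-13->C; (7,8):dx=-1,dy=-3->C
  (7,9):dx=+1,dy=+2->C; (7,10):dx=-3,dy=-6->C; (8,9):dx=+2,dy=+5->C; (8,10):dx=-2,dy=-3->C
  (9,10):dx=-4,dy=-8->C
Step 2: C = 33, D = 12, total pairs = 45.
Step 3: tau = (C - D)/(n(n-1)/2) = (33 - 12)/45 = 0.466667.
Step 4: Exact two-sided p-value (enumerate n! = 3628800 permutations of y under H0): p = 0.072550.
Step 5: alpha = 0.05. fail to reject H0.

tau_b = 0.4667 (C=33, D=12), p = 0.072550, fail to reject H0.


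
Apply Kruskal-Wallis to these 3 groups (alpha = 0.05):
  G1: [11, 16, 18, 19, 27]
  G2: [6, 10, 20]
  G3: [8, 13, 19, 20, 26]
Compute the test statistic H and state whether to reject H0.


Step 1: Combine all N = 13 observations and assign midranks.
sorted (value, group, rank): (6,G2,1), (8,G3,2), (10,G2,3), (11,G1,4), (13,G3,5), (16,G1,6), (18,G1,7), (19,G1,8.5), (19,G3,8.5), (20,G2,10.5), (20,G3,10.5), (26,G3,12), (27,G1,13)
Step 2: Sum ranks within each group.
R_1 = 38.5 (n_1 = 5)
R_2 = 14.5 (n_2 = 3)
R_3 = 38 (n_3 = 5)
Step 3: H = 12/(N(N+1)) * sum(R_i^2/n_i) - 3(N+1)
     = 12/(13*14) * (38.5^2/5 + 14.5^2/3 + 38^2/5) - 3*14
     = 0.065934 * 655.333 - 42
     = 1.208791.
Step 4: Ties present; correction factor C = 1 - 12/(13^3 - 13) = 0.994505. Corrected H = 1.208791 / 0.994505 = 1.215470.
Step 5: Under H0, H ~ chi^2(2); p-value = 0.544583.
Step 6: alpha = 0.05. fail to reject H0.

H = 1.2155, df = 2, p = 0.544583, fail to reject H0.


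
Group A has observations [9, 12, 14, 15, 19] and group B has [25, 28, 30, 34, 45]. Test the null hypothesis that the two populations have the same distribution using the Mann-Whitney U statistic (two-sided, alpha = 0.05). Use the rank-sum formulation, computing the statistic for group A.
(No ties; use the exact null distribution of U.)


Step 1: Combine and sort all 10 observations; assign midranks.
sorted (value, group): (9,X), (12,X), (14,X), (15,X), (19,X), (25,Y), (28,Y), (30,Y), (34,Y), (45,Y)
ranks: 9->1, 12->2, 14->3, 15->4, 19->5, 25->6, 28->7, 30->8, 34->9, 45->10
Step 2: Rank sum for X: R1 = 1 + 2 + 3 + 4 + 5 = 15.
Step 3: U_X = R1 - n1(n1+1)/2 = 15 - 5*6/2 = 15 - 15 = 0.
       U_Y = n1*n2 - U_X = 25 - 0 = 25.
Step 4: No ties, so the exact null distribution of U (based on enumerating the C(10,5) = 252 equally likely rank assignments) gives the two-sided p-value.
Step 5: p-value = 0.007937; compare to alpha = 0.05. reject H0.

U_X = 0, p = 0.007937, reject H0 at alpha = 0.05.


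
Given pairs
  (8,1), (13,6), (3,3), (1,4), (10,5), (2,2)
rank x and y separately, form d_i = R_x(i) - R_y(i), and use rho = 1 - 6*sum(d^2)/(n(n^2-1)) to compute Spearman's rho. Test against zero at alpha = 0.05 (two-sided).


Step 1: Rank x and y separately (midranks; no ties here).
rank(x): 8->4, 13->6, 3->3, 1->1, 10->5, 2->2
rank(y): 1->1, 6->6, 3->3, 4->4, 5->5, 2->2
Step 2: d_i = R_x(i) - R_y(i); compute d_i^2.
  (4-1)^2=9, (6-6)^2=0, (3-3)^2=0, (1-4)^2=9, (5-5)^2=0, (2-2)^2=0
sum(d^2) = 18.
Step 3: rho = 1 - 6*18 / (6*(6^2 - 1)) = 1 - 108/210 = 0.485714.
Step 4: Under H0, t = rho * sqrt((n-2)/(1-rho^2)) = 1.1113 ~ t(4).
Step 5: Two-sided p-value from the t-distribution with 4 df = 0.328723.
Step 6: alpha = 0.05. fail to reject H0.

rho = 0.4857, p = 0.328723, fail to reject H0 at alpha = 0.05.


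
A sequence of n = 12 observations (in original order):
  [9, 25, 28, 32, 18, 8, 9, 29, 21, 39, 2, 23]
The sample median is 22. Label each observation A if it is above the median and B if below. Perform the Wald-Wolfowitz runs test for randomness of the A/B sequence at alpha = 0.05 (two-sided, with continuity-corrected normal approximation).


Step 1: Compute median = 22; label A = above, B = below.
Labels in order: BAAABBBABABA  (n_A = 6, n_B = 6)
Step 2: Count runs R = 8.
Step 3: Under H0 (random ordering), E[R] = 2*n_A*n_B/(n_A+n_B) + 1 = 2*6*6/12 + 1 = 7.0000.
        Var[R] = 2*n_A*n_B*(2*n_A*n_B - n_A - n_B) / ((n_A+n_B)^2 * (n_A+n_B-1)) = 4320/1584 = 2.7273.
        SD[R] = 1.6514.
Step 4: Continuity-corrected z = (R - 0.5 - E[R]) / SD[R] = (8 - 0.5 - 7.0000) / 1.6514 = 0.3028.
Step 5: Two-sided p-value via normal approximation = 2*(1 - Phi(|z|)) = 0.762069.
Step 6: alpha = 0.05. fail to reject H0.

R = 8, z = 0.3028, p = 0.762069, fail to reject H0.


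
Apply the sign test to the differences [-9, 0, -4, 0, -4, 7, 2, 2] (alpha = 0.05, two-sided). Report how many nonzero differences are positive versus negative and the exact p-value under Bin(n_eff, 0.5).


Step 1: Discard zero differences. Original n = 8; n_eff = number of nonzero differences = 6.
Nonzero differences (with sign): -9, -4, -4, +7, +2, +2
Step 2: Count signs: positive = 3, negative = 3.
Step 3: Under H0: P(positive) = 0.5, so the number of positives S ~ Bin(6, 0.5).
Step 4: Two-sided exact p-value = sum of Bin(6,0.5) probabilities at or below the observed probability = 1.000000.
Step 5: alpha = 0.05. fail to reject H0.

n_eff = 6, pos = 3, neg = 3, p = 1.000000, fail to reject H0.


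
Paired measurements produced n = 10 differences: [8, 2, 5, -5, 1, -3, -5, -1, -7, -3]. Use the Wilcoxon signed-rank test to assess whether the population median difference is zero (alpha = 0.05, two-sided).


Step 1: Drop any zero differences (none here) and take |d_i|.
|d| = [8, 2, 5, 5, 1, 3, 5, 1, 7, 3]
Step 2: Midrank |d_i| (ties get averaged ranks).
ranks: |8|->10, |2|->3, |5|->7, |5|->7, |1|->1.5, |3|->4.5, |5|->7, |1|->1.5, |7|->9, |3|->4.5
Step 3: Attach original signs; sum ranks with positive sign and with negative sign.
W+ = 10 + 3 + 7 + 1.5 = 21.5
W- = 7 + 4.5 + 7 + 1.5 + 9 + 4.5 = 33.5
(Check: W+ + W- = 55 should equal n(n+1)/2 = 55.)
Step 4: Test statistic W = min(W+, W-) = 21.5.
Step 5: Ties in |d|, so use the tie-corrected normal approximation.
        E[W] = n(n+1)/4 = 10*11/4 = 27.5.
        Tie groups: |d|=1 (t=2), |d|=3 (t=2), |d|=5 (t=3); sum(t^3 - t) = 36.
        Var[W] = n(n+1)(2n+1)/24 - sum(t^3-t)/48 = 2310/24 - 36/48 = 95.5.
        z = (W - E[W]) / sqrt(Var[W]) = (21.5 - 27.5) / 9.7724 = -0.6140.
        Two-sided p = 2*Phi(z) = 0.539233.
Step 6: alpha = 0.05. fail to reject H0.

W+ = 21.5, W- = 33.5, W = min = 21.5, p = 0.539233, fail to reject H0.


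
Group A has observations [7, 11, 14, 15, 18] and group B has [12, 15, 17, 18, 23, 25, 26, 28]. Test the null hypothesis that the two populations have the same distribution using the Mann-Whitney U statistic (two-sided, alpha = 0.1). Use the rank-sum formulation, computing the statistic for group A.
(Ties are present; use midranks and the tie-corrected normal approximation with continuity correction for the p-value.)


Step 1: Combine and sort all 13 observations; assign midranks.
sorted (value, group): (7,X), (11,X), (12,Y), (14,X), (15,X), (15,Y), (17,Y), (18,X), (18,Y), (23,Y), (25,Y), (26,Y), (28,Y)
ranks: 7->1, 11->2, 12->3, 14->4, 15->5.5, 15->5.5, 17->7, 18->8.5, 18->8.5, 23->10, 25->11, 26->12, 28->13
Step 2: Rank sum for X: R1 = 1 + 2 + 4 + 5.5 + 8.5 = 21.
Step 3: U_X = R1 - n1(n1+1)/2 = 21 - 5*6/2 = 21 - 15 = 6.
       U_Y = n1*n2 - U_X = 40 - 6 = 34.
Step 4: Ties are present, so use the tie-corrected normal approximation (with continuity correction) for the p-value.
Step 5: p-value = 0.047519; compare to alpha = 0.1. reject H0.

U_X = 6, p = 0.047519, reject H0 at alpha = 0.1.


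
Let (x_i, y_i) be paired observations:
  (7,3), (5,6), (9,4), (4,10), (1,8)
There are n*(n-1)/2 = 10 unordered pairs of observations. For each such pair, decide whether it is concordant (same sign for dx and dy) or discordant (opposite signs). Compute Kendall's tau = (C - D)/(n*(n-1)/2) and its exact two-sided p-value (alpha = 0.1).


Step 1: Enumerate the 10 unordered pairs (i,j) with i<j and classify each by sign(x_j-x_i) * sign(y_j-y_i).
  (1,2):dx=-2,dy=+3->D; (1,3):dx=+2,dy=+1->C; (1,4):dx=-3,dy=+7->D; (1,5):dx=-6,dy=+5->D
  (2,3):dx=+4,dy=-2->D; (2,4):dx=-1,dy=+4->D; (2,5):dx=-4,dy=+2->D; (3,4):dx=-5,dy=+6->D
  (3,5):dx=-8,dy=+4->D; (4,5):dx=-3,dy=-2->C
Step 2: C = 2, D = 8, total pairs = 10.
Step 3: tau = (C - D)/(n(n-1)/2) = (2 - 8)/10 = -0.600000.
Step 4: Exact two-sided p-value (enumerate n! = 120 permutations of y under H0): p = 0.233333.
Step 5: alpha = 0.1. fail to reject H0.

tau_b = -0.6000 (C=2, D=8), p = 0.233333, fail to reject H0.


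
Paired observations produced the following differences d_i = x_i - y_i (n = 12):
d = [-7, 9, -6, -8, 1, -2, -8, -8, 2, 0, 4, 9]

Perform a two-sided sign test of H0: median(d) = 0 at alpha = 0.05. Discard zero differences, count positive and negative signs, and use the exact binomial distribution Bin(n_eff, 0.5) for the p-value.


Step 1: Discard zero differences. Original n = 12; n_eff = number of nonzero differences = 11.
Nonzero differences (with sign): -7, +9, -6, -8, +1, -2, -8, -8, +2, +4, +9
Step 2: Count signs: positive = 5, negative = 6.
Step 3: Under H0: P(positive) = 0.5, so the number of positives S ~ Bin(11, 0.5).
Step 4: Two-sided exact p-value = sum of Bin(11,0.5) probabilities at or below the observed probability = 1.000000.
Step 5: alpha = 0.05. fail to reject H0.

n_eff = 11, pos = 5, neg = 6, p = 1.000000, fail to reject H0.


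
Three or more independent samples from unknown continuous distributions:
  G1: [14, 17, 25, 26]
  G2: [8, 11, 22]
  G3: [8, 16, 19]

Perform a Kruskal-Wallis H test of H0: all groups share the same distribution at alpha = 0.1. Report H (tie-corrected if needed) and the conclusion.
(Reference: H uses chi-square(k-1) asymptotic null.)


Step 1: Combine all N = 10 observations and assign midranks.
sorted (value, group, rank): (8,G2,1.5), (8,G3,1.5), (11,G2,3), (14,G1,4), (16,G3,5), (17,G1,6), (19,G3,7), (22,G2,8), (25,G1,9), (26,G1,10)
Step 2: Sum ranks within each group.
R_1 = 29 (n_1 = 4)
R_2 = 12.5 (n_2 = 3)
R_3 = 13.5 (n_3 = 3)
Step 3: H = 12/(N(N+1)) * sum(R_i^2/n_i) - 3(N+1)
     = 12/(10*11) * (29^2/4 + 12.5^2/3 + 13.5^2/3) - 3*11
     = 0.109091 * 323.083 - 33
     = 2.245455.
Step 4: Ties present; correction factor C = 1 - 6/(10^3 - 10) = 0.993939. Corrected H = 2.245455 / 0.993939 = 2.259146.
Step 5: Under H0, H ~ chi^2(2); p-value = 0.323171.
Step 6: alpha = 0.1. fail to reject H0.

H = 2.2591, df = 2, p = 0.323171, fail to reject H0.


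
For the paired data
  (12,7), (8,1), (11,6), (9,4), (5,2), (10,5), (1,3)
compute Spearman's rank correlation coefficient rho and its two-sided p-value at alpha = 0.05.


Step 1: Rank x and y separately (midranks; no ties here).
rank(x): 12->7, 8->3, 11->6, 9->4, 5->2, 10->5, 1->1
rank(y): 7->7, 1->1, 6->6, 4->4, 2->2, 5->5, 3->3
Step 2: d_i = R_x(i) - R_y(i); compute d_i^2.
  (7-7)^2=0, (3-1)^2=4, (6-6)^2=0, (4-4)^2=0, (2-2)^2=0, (5-5)^2=0, (1-3)^2=4
sum(d^2) = 8.
Step 3: rho = 1 - 6*8 / (7*(7^2 - 1)) = 1 - 48/336 = 0.857143.
Step 4: Under H0, t = rho * sqrt((n-2)/(1-rho^2)) = 3.7210 ~ t(5).
Step 5: Two-sided p-value from the t-distribution with 5 df = 0.013697.
Step 6: alpha = 0.05. reject H0.

rho = 0.8571, p = 0.013697, reject H0 at alpha = 0.05.


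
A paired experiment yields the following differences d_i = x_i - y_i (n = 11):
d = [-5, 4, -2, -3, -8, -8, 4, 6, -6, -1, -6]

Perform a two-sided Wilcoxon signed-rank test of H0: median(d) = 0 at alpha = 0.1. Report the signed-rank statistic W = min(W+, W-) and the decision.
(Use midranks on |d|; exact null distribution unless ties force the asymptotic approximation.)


Step 1: Drop any zero differences (none here) and take |d_i|.
|d| = [5, 4, 2, 3, 8, 8, 4, 6, 6, 1, 6]
Step 2: Midrank |d_i| (ties get averaged ranks).
ranks: |5|->6, |4|->4.5, |2|->2, |3|->3, |8|->10.5, |8|->10.5, |4|->4.5, |6|->8, |6|->8, |1|->1, |6|->8
Step 3: Attach original signs; sum ranks with positive sign and with negative sign.
W+ = 4.5 + 4.5 + 8 = 17
W- = 6 + 2 + 3 + 10.5 + 10.5 + 8 + 1 + 8 = 49
(Check: W+ + W- = 66 should equal n(n+1)/2 = 66.)
Step 4: Test statistic W = min(W+, W-) = 17.
Step 5: Ties in |d|, so use the tie-corrected normal approximation.
        E[W] = n(n+1)/4 = 11*12/4 = 33.
        Tie groups: |d|=4 (t=2), |d|=6 (t=3), |d|=8 (t=2); sum(t^3 - t) = 36.
        Var[W] = n(n+1)(2n+1)/24 - sum(t^3-t)/48 = 3036/24 - 36/48 = 125.75.
        z = (W - E[W]) / sqrt(Var[W]) = (17 - 33) / 11.2138 = -1.4268.
        Two-sided p = 2*Phi(z) = 0.153635.
Step 6: alpha = 0.1. fail to reject H0.

W+ = 17, W- = 49, W = min = 17, p = 0.153635, fail to reject H0.
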